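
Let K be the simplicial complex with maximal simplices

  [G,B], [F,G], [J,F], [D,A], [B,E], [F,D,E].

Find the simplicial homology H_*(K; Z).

H_0 = Z,  H_1 = Z,  H_2 = 0.

Take the total order A < B < D < E < F < G < J on the vertex set. Then K (dimension 2) consists of the simplices:

  0-simplices (7): A, B, D, E, F, G, J
  1-simplices (8): AD, BE, BG, DE, DF, EF, FG, FJ
  2-simplices (1): DEF

Hence C_0 ≅ Z^7, C_1 ≅ Z^8, C_2 ≅ Z^1.

The boundary map ∂_1: C_1 → C_0 is given by ∂[p,q] = [q] − [p].
The resulting 7×8 matrix has rank 6, and its Smith normal form has invariant factors (1,1,1,1,1,1).

The boundary map ∂_2: C_2 → C_1 maps a triangle to the signed sum of its edges. For instance
  ∂DEF = EF − DF + DE.
This gives a 8×1 integer matrix of rank 1; reducing to Smith normal form yields diagonal entries (1).

Reading off H_k = ker ∂_k / im ∂_{k+1}:

  H_0: rank C_0 − rank ∂_1 = 7 − 6 = 1, and the invariant factors of ∂_1 are all 1, so H_0 ≅ Z.
  H_1: rank ker ∂_1 − rank ∂_2 = (8 − 6) − 1 = 1, and the invariant factors of ∂_2 are all 1, so H_1 ≅ Z.
  H_2: rank ker ∂_2 − rank ∂_3 = (1 − 1) − 0 = 0, and there is no ∂_3, so H_2 ≅ 0.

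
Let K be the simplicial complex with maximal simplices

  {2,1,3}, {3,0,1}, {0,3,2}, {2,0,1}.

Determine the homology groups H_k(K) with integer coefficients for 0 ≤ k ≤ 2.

Order the vertices as 0 < 1 < 2 < 3. Listing each simplex with vertices in this order, K has dimension 2 with simplices:

  0-simplices (4): [0], [1], [2], [3]
  1-simplices (6): [0,1], [0,2], [0,3], [1,2], [1,3], [2,3]
  2-simplices (4): [0,1,2], [0,1,3], [0,2,3], [1,2,3]

giving chain groups C_0 ≅ Z^4, C_1 ≅ Z^6, C_2 ≅ Z^4.

The boundary map ∂_1: C_1 → C_0 maps an edge to its endpoints' difference, ∂[p,q] = q − p.
As a 4×6 matrix over Z this has rank 3, with invariant factors (1,1,1).

Boundary ∂_2: C_2 → C_1 acts by ∂[p,q,r] = [q,r] − [p,r] + [p,q]. For instance
  ∂[1,2,3] = [2,3] − [1,3] + [1,2],
  ∂[0,1,3] = [1,3] − [0,3] + [0,1].
As a 6×4 matrix over Z this has rank 3, with invariant factors (1,1,1).

From H_k ≅ ker(∂_k) / im(∂_{k+1}) we obtain:

  H_0: rank C_0 − rank ∂_1 = 4 − 3 = 1, and the invariant factors of ∂_1 are all 1, so H_0 = Z.
  H_1: rank ker ∂_1 − rank ∂_2 = (6 − 3) − 3 = 0, and the invariant factors of ∂_2 are all 1, so H_1 = 0.
  H_2: rank ker ∂_2 − rank ∂_3 = (4 − 3) − 0 = 1, and there is no ∂_3, so H_2 = Z.

H_0 ≅ Z,  H_1 = 0,  H_2 ≅ Z.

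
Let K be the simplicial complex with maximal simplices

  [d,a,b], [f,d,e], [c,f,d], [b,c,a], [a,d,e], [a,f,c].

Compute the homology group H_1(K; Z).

K has 6 vertices, 12 edges, 6 triangles.
rank ∂_1 = 5, rank ∂_2 = 6 ⇒ b_1 = 12 − 5 − 6 = 1; all invariant factors of ∂_2 are 1 so no torsion. So H_1 ≅ Z.

H_1 = Z.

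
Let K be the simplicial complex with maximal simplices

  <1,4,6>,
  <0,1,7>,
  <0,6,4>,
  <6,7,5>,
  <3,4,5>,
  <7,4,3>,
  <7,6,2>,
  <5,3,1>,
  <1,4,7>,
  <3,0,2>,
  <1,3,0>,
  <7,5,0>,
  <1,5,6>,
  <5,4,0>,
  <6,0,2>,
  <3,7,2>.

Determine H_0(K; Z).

H_0 = Z.

Fix the vertex order 0 < 1 < 2 < 3 < 4 < 5 < 6 < 7 and write every simplex with vertices in increasing order. Then dim K = 2 and the simplices of K are:

  0-simplices (8): [0], [1], [2], [3], [4], [5], [6], [7]
  1-simplices (24): (24 of them)
  2-simplices (16): [0,1,3], [0,1,7], [0,2,3], [0,2,6], [0,4,5], [0,4,6], [0,5,7], [1,3,5], [1,4,6], [1,4,7], [1,5,6], [2,3,7], [2,6,7], [3,4,5], [3,4,7], [5,6,7]

Hence C_0 ≅ Z^8, C_1 ≅ Z^24, C_2 ≅ Z^16.

Boundary ∂_1: C_1 → C_0 is given by ∂[p,q] = [q] − [p]. For instance
  ∂[0,4] = [4] − [0].
This gives a 8×24 integer matrix of rank 7; reducing to Smith normal form yields diagonal entries (1,1,1,1,1,1,1).

∂_2: C_2 → C_1 maps a triangle to the signed sum of its edges. For instance
  ∂[0,1,3] = [1,3] − [0,3] + [0,1],
  ∂[0,4,5] = [4,5] − [0,5] + [0,4].
This gives a 24×16 integer matrix of rank 15; reducing to Smith normal form yields diagonal entries (1,1,1,1,1,1,1,1,1,1,1,1,1,1,1).

From H_k ≅ ker(∂_k) / im(∂_{k+1}) we obtain:

  H_0: rank C_0 − rank ∂_1 = 8 − 7 = 1, and the invariant factors of ∂_1 are all 1, so H_0 ≅ Z.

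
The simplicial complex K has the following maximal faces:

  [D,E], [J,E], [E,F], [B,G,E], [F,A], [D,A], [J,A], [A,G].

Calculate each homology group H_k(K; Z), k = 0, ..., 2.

We work with the vertex ordering A < B < D < E < F < G < J. The simplices of K, each written with vertices in increasing order, are:

  0-simplices (7): A, B, D, E, F, G, J
  1-simplices (10): AD, AF, AG, AJ, BE, BG, DE, EF, EG, EJ
  2-simplices (1): BEG

so the chain groups are C_0 ≅ Z^7, C_1 ≅ Z^10, C_2 ≅ Z^1.

Boundary ∂_1: C_1 → C_0 sends each edge [p,q] (with p < q) to q − p. For instance
  ∂DE = E − D.
The 7×10 boundary matrix has rank 6 and Smith normal form diag(1,1,1,1,1,1).

Boundary ∂_2: C_2 → C_1 sends each 2-simplex [p,q,r] to [q,r] − [p,r] + [p,q]. For instance
  ∂BEG = EG − BG + BE.
This gives a 10×1 integer matrix of rank 1; reducing to Smith normal form yields diagonal entries (1).

Computing H_k = (kernel of ∂_k) / (image of ∂_{k+1}):

  H_0: rank C_0 − rank ∂_1 = 7 − 6 = 1, and the invariant factors of ∂_1 are all 1, so H_0 = Z.
  H_1: rank ker ∂_1 − rank ∂_2 = (10 − 6) − 1 = 3, and the invariant factors of ∂_2 are all 1, so H_1 = Z^3.
  H_2: rank ker ∂_2 − rank ∂_3 = (1 − 1) − 0 = 0, and there is no ∂_3, so H_2 = 0.

As a check, the Euler characteristic is 7 − 10 + 1 = -2, which agrees with 1 − 3 + 0 = -2.

H_0 = Z,  H_1 = Z^3,  H_2 = 0.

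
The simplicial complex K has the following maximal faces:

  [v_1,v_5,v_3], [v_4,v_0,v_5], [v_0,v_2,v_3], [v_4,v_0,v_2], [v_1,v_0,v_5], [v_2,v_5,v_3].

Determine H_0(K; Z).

We work with the vertex ordering v_0 < v_1 < v_2 < v_3 < v_4 < v_5. The simplices of K, each written with vertices in increasing order, are:

  0-simplices (6): [v_0], [v_1], [v_2], [v_3], [v_4], [v_5]
  1-simplices (12): [v_0,v_1], [v_0,v_2], [v_0,v_3], [v_0,v_4], [v_0,v_5], [v_1,v_3], [v_1,v_5], [v_2,v_3], [v_2,v_4], [v_2,v_5], [v_3,v_5], [v_4,v_5]
  2-simplices (6): [v_0,v_1,v_5], [v_0,v_2,v_3], [v_0,v_2,v_4], [v_0,v_4,v_5], [v_1,v_3,v_5], [v_2,v_3,v_5]

giving chain groups C_0 ≅ Z^6, C_1 ≅ Z^12, C_2 ≅ Z^6.

Boundary ∂_1: C_1 → C_0 sends each edge [p,q] (with p < q) to q − p. For instance
  ∂[v_0,v_4] = [v_4] − [v_0].
This gives a 6×12 integer matrix of rank 5; reducing to Smith normal form yields diagonal entries (1,1,1,1,1).

The boundary map ∂_2: C_2 → C_1 sends each 2-simplex [p,q,r] to [q,r] − [p,r] + [p,q]. For instance
  ∂[v_1,v_3,v_5] = [v_3,v_5] − [v_1,v_5] + [v_1,v_3],
  ∂[v_0,v_2,v_4] = [v_2,v_4] − [v_0,v_4] + [v_0,v_2].
As a 12×6 matrix over Z this has rank 6, with invariant factors (1,1,1,1,1,1).

Reading off H_k = ker ∂_k / im ∂_{k+1}:

  H_0: rank C_0 − rank ∂_1 = 6 − 5 = 1, and the invariant factors of ∂_1 are all 1, so H_0 = Z.

(K is a triangulation of the cylinder S^1 x I.)

H_0 = Z.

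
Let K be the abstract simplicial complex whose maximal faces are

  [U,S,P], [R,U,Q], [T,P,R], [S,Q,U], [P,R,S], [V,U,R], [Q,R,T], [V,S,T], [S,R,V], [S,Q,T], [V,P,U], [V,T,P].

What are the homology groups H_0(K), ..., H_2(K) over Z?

Order the vertices as P < Q < R < S < T < U < V. Listing each simplex with vertices in this order, K has dimension 2 with simplices:

  0-simplices (7): P, Q, R, S, T, U, V
  1-simplices (18): PR, PS, PT, PU, PV, QR, QS, QT, QU, RS, RT, RU, RV, ST, SU, SV, TV, UV
  2-simplices (12): PRS, PRT, PSU, PTV, PUV, QRT, QRU, QST, QSU, RSV, RUV, STV

so the chain groups are C_0 ≅ Z^7, C_1 ≅ Z^18, C_2 ≅ Z^12.

The boundary map ∂_1: C_1 → C_0 maps an edge to its endpoints' difference, ∂[p,q] = q − p.
As a 7×18 matrix over Z this has rank 6, with invariant factors (1,1,1,1,1,1).

∂_2: C_2 → C_1 maps a triangle to the signed sum of its edges. For instance
  ∂PRS = RS − PS + PR,
  ∂RUV = UV − RV + RU.
As a 18×12 matrix over Z this has rank 12, with invariant factors (1,1,1,1,1,1,1,1,1,1,1,2).

Now H_k = ker ∂_k / im ∂_{k+1}, so:

  H_0: rank C_0 − rank ∂_1 = 7 − 6 = 1, and the invariant factors of ∂_1 are all 1, so H_0 = Z.
  H_1: rank ker ∂_1 − rank ∂_2 = (18 − 6) − 12 = 0, and ∂_2 has invariant factor 2 > 1, so H_1 = Z_2.
  H_2: rank ker ∂_2 − rank ∂_3 = (12 − 12) − 0 = 0, and there is no ∂_3, so H_2 = 0.

As a check, the Euler characteristic is 7 − 18 + 12 = 1, which agrees with 1 − 0 + 0 = 1.

H_0 ≅ Z,  H_1 ≅ Z_2,  H_2 = 0.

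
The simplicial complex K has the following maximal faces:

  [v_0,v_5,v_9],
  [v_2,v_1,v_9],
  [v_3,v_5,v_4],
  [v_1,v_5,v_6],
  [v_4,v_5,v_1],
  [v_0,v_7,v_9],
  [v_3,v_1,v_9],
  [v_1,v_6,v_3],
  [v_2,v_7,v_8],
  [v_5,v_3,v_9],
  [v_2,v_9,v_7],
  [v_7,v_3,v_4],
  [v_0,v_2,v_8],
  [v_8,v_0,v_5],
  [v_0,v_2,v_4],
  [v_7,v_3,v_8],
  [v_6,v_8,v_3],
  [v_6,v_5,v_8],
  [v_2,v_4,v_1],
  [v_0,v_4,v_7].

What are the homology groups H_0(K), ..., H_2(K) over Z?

We work with the vertex ordering v_0 < v_1 < v_2 < v_3 < v_4 < v_5 < v_6 < v_7 < v_8 < v_9. The simplices of K, each written with vertices in increasing order, are:

  0-simplices (10): [v_0], [v_1], [v_2], [v_3], [v_4], [v_5], [v_6], [v_7], [v_8], [v_9]
  1-simplices (30): (30 of them)
  2-simplices (20): (20 of them)

so the chain groups are C_0 ≅ Z^10, C_1 ≅ Z^30, C_2 ≅ Z^20.

Boundary ∂_1: C_1 → C_0 sends each edge [p,q] (with p < q) to q − p. For instance
  ∂[v_1,v_6] = [v_6] − [v_1].
This gives a 10×30 integer matrix of rank 9; reducing to Smith normal form yields diagonal entries (1,1,1,1,1,1,1,1,1).

Boundary ∂_2: C_2 → C_1 maps a triangle to the signed sum of its edges. For instance
  ∂[v_5,v_6,v_8] = [v_6,v_8] − [v_5,v_8] + [v_5,v_6],
  ∂[v_1,v_3,v_9] = [v_3,v_9] − [v_1,v_9] + [v_1,v_3].
The resulting 30×20 matrix has rank 20, and its Smith normal form has invariant factors (1,1,1,1,1,1,1,1,1,1,1,1,1,1,1,1,1,1,1,2).

Computing H_k = (kernel of ∂_k) / (image of ∂_{k+1}):

  H_0: rank C_0 − rank ∂_1 = 10 − 9 = 1, and the invariant factors of ∂_1 are all 1, so H_0 = Z.
  H_1: rank ker ∂_1 − rank ∂_2 = (30 − 9) − 20 = 1, and ∂_2 has invariant factor 2 > 1, so H_1 = Z ⊕ Z_2.
  H_2: rank ker ∂_2 − rank ∂_3 = (20 − 20) − 0 = 0, and there is no ∂_3, so H_2 = 0.

H_0 ≅ Z,  H_1 ≅ Z ⊕ Z_2,  H_2 = 0.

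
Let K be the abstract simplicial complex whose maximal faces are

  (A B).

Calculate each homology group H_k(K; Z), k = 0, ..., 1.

We work with the vertex ordering A < B. The simplices of K, each written with vertices in increasing order, are:

  0-simplices (2): A, B
  1-simplices (1): AB

so the chain groups are C_0 ≅ Z^2, C_1 ≅ Z^1.

Boundary ∂_1: C_1 → C_0 maps an edge to its endpoints' difference, ∂[p,q] = q − p.
The resulting 2×1 matrix has rank 1, and its Smith normal form has invariant factors (1).

Now H_k = ker ∂_k / im ∂_{k+1}, so:

  H_0: rank C_0 − rank ∂_1 = 2 − 1 = 1, and the invariant factors of ∂_1 are all 1, so H_0 = Z.
  H_1: rank ker ∂_1 − rank ∂_2 = (1 − 1) − 0 = 0, and there is no ∂_2, so H_1 = 0.

H_0 ≅ Z,  H_1 = 0.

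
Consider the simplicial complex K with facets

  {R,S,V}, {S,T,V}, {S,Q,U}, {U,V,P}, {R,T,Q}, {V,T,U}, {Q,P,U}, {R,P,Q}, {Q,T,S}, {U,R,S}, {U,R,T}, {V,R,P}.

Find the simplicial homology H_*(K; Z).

Take the total order P < Q < R < S < T < U < V on the vertex set. Then K (dimension 2) consists of the simplices:

  0-simplices (7): P, Q, R, S, T, U, V
  1-simplices (18): PQ, PR, PU, PV, QR, QS, QT, QU, RS, RT, RU, RV, ST, SU, SV, TU, TV, UV
  2-simplices (12): PQR, PQU, PRV, PUV, QRT, QST, QSU, RSU, RSV, RTU, STV, TUV

giving chain groups C_0 ≅ Z^7, C_1 ≅ Z^18, C_2 ≅ Z^12.

∂_1: C_1 → C_0 sends each edge [p,q] (with p < q) to q − p.
As a 7×18 matrix over Z this has rank 6, with invariant factors (1,1,1,1,1,1).

The boundary map ∂_2: C_2 → C_1 sends each 2-simplex [p,q,r] to [q,r] − [p,r] + [p,q]. For instance
  ∂PRV = RV − PV + PR,
  ∂RSU = SU − RU + RS.
The resulting 18×12 matrix has rank 12, and its Smith normal form has invariant factors (1,1,1,1,1,1,1,1,1,1,1,2).

Computing H_k = (kernel of ∂_k) / (image of ∂_{k+1}):

  H_0: rank C_0 − rank ∂_1 = 7 − 6 = 1, and the invariant factors of ∂_1 are all 1, so H_0 = Z.
  H_1: rank ker ∂_1 − rank ∂_2 = (18 − 6) − 12 = 0, and ∂_2 has invariant factor 2 > 1, so H_1 = Z_2.
  H_2: rank ker ∂_2 − rank ∂_3 = (12 − 12) − 0 = 0, and there is no ∂_3, so H_2 = 0.

H_0 = Z,  H_1 = Z_2,  H_2 = 0.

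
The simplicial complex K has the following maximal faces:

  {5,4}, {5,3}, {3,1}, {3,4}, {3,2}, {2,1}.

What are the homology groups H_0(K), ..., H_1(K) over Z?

H_0 = Z,  H_1 = Z^2.

Order the vertices as 1 < 2 < 3 < 4 < 5. Listing each simplex with vertices in this order, K has dimension 1 with simplices:

  0-simplices (5): [1], [2], [3], [4], [5]
  1-simplices (6): [1,2], [1,3], [2,3], [3,4], [3,5], [4,5]

so the chain groups are C_0 ≅ Z^5, C_1 ≅ Z^6.

∂_1: C_1 → C_0 sends each edge [p,q] (with p < q) to q − p. For instance
  ∂[2,3] = [3] − [2].
The resulting 5×6 matrix has rank 4, and its Smith normal form has invariant factors (1,1,1,1).

Computing H_k = (kernel of ∂_k) / (image of ∂_{k+1}):

  H_0: rank C_0 − rank ∂_1 = 5 − 4 = 1, and the invariant factors of ∂_1 are all 1, so H_0 = Z.
  H_1: rank ker ∂_1 − rank ∂_2 = (6 − 4) − 0 = 2, and there is no ∂_2, so H_1 = Z^2.

As a check, the Euler characteristic is 5 − 6 = -1, which agrees with 1 − 2 = -1.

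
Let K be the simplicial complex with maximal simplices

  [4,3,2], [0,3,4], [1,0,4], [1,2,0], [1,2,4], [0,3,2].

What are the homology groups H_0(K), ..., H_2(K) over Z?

H_0 = Z,  H_1 = 0,  H_2 = Z.

Take the total order 0 < 1 < 2 < 3 < 4 on the vertex set. Then K (dimension 2) consists of the simplices:

  0-simplices (5): [0], [1], [2], [3], [4]
  1-simplices (9): [0,1], [0,2], [0,3], [0,4], [1,2], [1,4], [2,3], [2,4], [3,4]
  2-simplices (6): [0,1,2], [0,1,4], [0,2,3], [0,3,4], [1,2,4], [2,3,4]

Hence C_0 ≅ Z^5, C_1 ≅ Z^9, C_2 ≅ Z^6.

The boundary map ∂_1: C_1 → C_0 sends each edge [p,q] (with p < q) to q − p.
The 5×9 boundary matrix has rank 4 and Smith normal form diag(1,1,1,1).

The boundary map ∂_2: C_2 → C_1 acts by ∂[p,q,r] = [q,r] − [p,r] + [p,q]. For instance
  ∂[1,2,4] = [2,4] − [1,4] + [1,2],
  ∂[0,1,2] = [1,2] − [0,2] + [0,1].
As a 9×6 matrix over Z this has rank 5, with invariant factors (1,1,1,1,1).

Computing H_k = (kernel of ∂_k) / (image of ∂_{k+1}):

  H_0: rank C_0 − rank ∂_1 = 5 − 4 = 1, and the invariant factors of ∂_1 are all 1, so H_0 ≅ Z.
  H_1: rank ker ∂_1 − rank ∂_2 = (9 − 4) − 5 = 0, and the invariant factors of ∂_2 are all 1, so H_1 ≅ 0.
  H_2: rank ker ∂_2 − rank ∂_3 = (6 − 5) − 0 = 1, and there is no ∂_3, so H_2 ≅ Z.

As a check, the Euler characteristic is 5 − 9 + 6 = 2, which agrees with 1 − 0 + 1 = 2.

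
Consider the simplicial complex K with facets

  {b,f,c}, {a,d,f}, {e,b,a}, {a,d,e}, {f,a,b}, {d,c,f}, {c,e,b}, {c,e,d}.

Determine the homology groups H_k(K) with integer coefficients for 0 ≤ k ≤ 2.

Order the vertices as a < b < c < d < e < f. Listing each simplex with vertices in this order, K has dimension 2 with simplices:

  0-simplices (6): a, b, c, d, e, f
  1-simplices (12): ab, ad, ae, af, bc, be, bf, cd, ce, cf, de, df
  2-simplices (8): abe, abf, ade, adf, bce, bcf, cde, cdf

giving chain groups C_0 ≅ Z^6, C_1 ≅ Z^12, C_2 ≅ Z^8.

Boundary ∂_1: C_1 → C_0 is given by ∂[p,q] = [q] − [p].
The resulting 6×12 matrix has rank 5, and its Smith normal form has invariant factors (1,1,1,1,1).

∂_2: C_2 → C_1 maps a triangle to the signed sum of its edges. For instance
  ∂adf = df − af + ad,
  ∂bcf = cf − bf + bc.
As a 12×8 matrix over Z this has rank 7, with invariant factors (1,1,1,1,1,1,1).

Now H_k = ker ∂_k / im ∂_{k+1}, so:

  H_0: rank C_0 − rank ∂_1 = 6 − 5 = 1, and the invariant factors of ∂_1 are all 1, so H_0 ≅ Z.
  H_1: rank ker ∂_1 − rank ∂_2 = (12 − 5) − 7 = 0, and the invariant factors of ∂_2 are all 1, so H_1 ≅ 0.
  H_2: rank ker ∂_2 − rank ∂_3 = (8 − 7) − 0 = 1, and there is no ∂_3, so H_2 ≅ Z.

As a check, the Euler characteristic is 6 − 12 + 8 = 2, which agrees with 1 − 0 + 1 = 2.

H_0 = Z,  H_1 = 0,  H_2 = Z.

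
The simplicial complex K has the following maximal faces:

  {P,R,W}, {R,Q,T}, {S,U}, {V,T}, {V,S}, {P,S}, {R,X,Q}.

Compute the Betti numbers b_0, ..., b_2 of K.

Order the vertices as P < Q < R < S < T < U < V < W < X. Listing each simplex with vertices in this order, K has dimension 2 with simplices:

  0-simplices (9): P, Q, R, S, T, U, V, W, X
  1-simplices (12): PR, PS, PW, QR, QT, QX, RT, RW, RX, SU, SV, TV
  2-simplices (3): PRW, QRT, QRX

so the chain groups are C_0 ≅ Z^9, C_1 ≅ Z^12, C_2 ≅ Z^3.

∂_1: C_1 → C_0 maps an edge to its endpoints' difference, ∂[p,q] = q − p.
This gives a 9×12 integer matrix of rank 8; reducing to Smith normal form yields diagonal entries (1,1,1,1,1,1,1,1).

∂_2: C_2 → C_1 acts by ∂[p,q,r] = [q,r] − [p,r] + [p,q]. For instance
  ∂PRW = RW − PW + PR,
  ∂QRT = RT − QT + QR.
As a 12×3 matrix over Z this has rank 3, with invariant factors (1,1,1).

Computing H_k = (kernel of ∂_k) / (image of ∂_{k+1}):

  H_0: rank C_0 − rank ∂_1 = 9 − 8 = 1, and the invariant factors of ∂_1 are all 1, so H_0 = Z.
  H_1: rank ker ∂_1 − rank ∂_2 = (12 − 8) − 3 = 1, and the invariant factors of ∂_2 are all 1, so H_1 = Z.
  H_2: rank ker ∂_2 − rank ∂_3 = (3 − 3) − 0 = 0, and there is no ∂_3, so H_2 = 0.

Hence the Betti numbers are b_0 = 1, b_1 = 1, b_2 = 0.

b_0 = 1, b_1 = 1, b_2 = 0.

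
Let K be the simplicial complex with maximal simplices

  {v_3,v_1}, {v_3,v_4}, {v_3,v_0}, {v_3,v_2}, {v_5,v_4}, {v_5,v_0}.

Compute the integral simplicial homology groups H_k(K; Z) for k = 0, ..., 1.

Order the vertices as v_0 < v_1 < v_2 < v_3 < v_4 < v_5. Listing each simplex with vertices in this order, K has dimension 1 with simplices:

  0-simplices (6): [v_0], [v_1], [v_2], [v_3], [v_4], [v_5]
  1-simplices (6): [v_0,v_3], [v_0,v_5], [v_1,v_3], [v_2,v_3], [v_3,v_4], [v_4,v_5]

Hence C_0 ≅ Z^6, C_1 ≅ Z^6.

The boundary map ∂_1: C_1 → C_0 sends each edge [p,q] (with p < q) to q − p. For instance
  ∂[v_1,v_3] = [v_3] − [v_1].
The resulting 6×6 matrix has rank 5, and its Smith normal form has invariant factors (1,1,1,1,1).

Now H_k = ker ∂_k / im ∂_{k+1}, so:

  H_0: rank C_0 − rank ∂_1 = 6 − 5 = 1, and the invariant factors of ∂_1 are all 1, so H_0 = Z.
  H_1: rank ker ∂_1 − rank ∂_2 = (6 − 5) − 0 = 1, and there is no ∂_2, so H_1 = Z.

H_0 = Z,  H_1 = Z.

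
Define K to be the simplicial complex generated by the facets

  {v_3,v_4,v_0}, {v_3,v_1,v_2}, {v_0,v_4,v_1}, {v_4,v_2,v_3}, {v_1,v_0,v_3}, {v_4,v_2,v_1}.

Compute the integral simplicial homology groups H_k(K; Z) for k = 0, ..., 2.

Fix the vertex order v_0 < v_1 < v_2 < v_3 < v_4 and write every simplex with vertices in increasing order. Then dim K = 2 and the simplices of K are:

  0-simplices (5): [v_0], [v_1], [v_2], [v_3], [v_4]
  1-simplices (9): [v_0,v_1], [v_0,v_3], [v_0,v_4], [v_1,v_2], [v_1,v_3], [v_1,v_4], [v_2,v_3], [v_2,v_4], [v_3,v_4]
  2-simplices (6): [v_0,v_1,v_3], [v_0,v_1,v_4], [v_0,v_3,v_4], [v_1,v_2,v_3], [v_1,v_2,v_4], [v_2,v_3,v_4]

so the chain groups are C_0 ≅ Z^5, C_1 ≅ Z^9, C_2 ≅ Z^6.

Boundary ∂_1: C_1 → C_0 is given by ∂[p,q] = [q] − [p]. For instance
  ∂[v_0,v_1] = [v_1] − [v_0].
The 5×9 boundary matrix has rank 4 and Smith normal form diag(1,1,1,1).

The boundary map ∂_2: C_2 → C_1 maps a triangle to the signed sum of its edges. For instance
  ∂[v_2,v_3,v_4] = [v_3,v_4] − [v_2,v_4] + [v_2,v_3],
  ∂[v_0,v_1,v_4] = [v_1,v_4] − [v_0,v_4] + [v_0,v_1].
The resulting 9×6 matrix has rank 5, and its Smith normal form has invariant factors (1,1,1,1,1).

Reading off H_k = ker ∂_k / im ∂_{k+1}:

  H_0: rank C_0 − rank ∂_1 = 5 − 4 = 1, and the invariant factors of ∂_1 are all 1, so H_0 ≅ Z.
  H_1: rank ker ∂_1 − rank ∂_2 = (9 − 4) − 5 = 0, and the invariant factors of ∂_2 are all 1, so H_1 ≅ 0.
  H_2: rank ker ∂_2 − rank ∂_3 = (6 − 5) − 0 = 1, and there is no ∂_3, so H_2 ≅ Z.

As a check, the Euler characteristic is 5 − 9 + 6 = 2, which agrees with 1 − 0 + 1 = 2.

H_0 = Z,  H_1 = 0,  H_2 = Z.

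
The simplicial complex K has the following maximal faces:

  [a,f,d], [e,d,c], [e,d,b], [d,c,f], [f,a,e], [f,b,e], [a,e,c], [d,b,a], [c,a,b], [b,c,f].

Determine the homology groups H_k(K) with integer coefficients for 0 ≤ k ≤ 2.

Fix the vertex order a < b < c < d < e < f and write every simplex with vertices in increasing order. Then dim K = 2 and the simplices of K are:

  0-simplices (6): a, b, c, d, e, f
  1-simplices (15): ab, ac, ad, ae, af, bc, bd, be, bf, cd, ce, cf, de, df, ef
  2-simplices (10): abc, abd, ace, adf, aef, bcf, bde, bef, cde, cdf

Hence C_0 ≅ Z^6, C_1 ≅ Z^15, C_2 ≅ Z^10.

∂_1: C_1 → C_0 sends each edge [p,q] (with p < q) to q − p. For instance
  ∂bd = d − b.
The resulting 6×15 matrix has rank 5, and its Smith normal form has invariant factors (1,1,1,1,1).

The boundary map ∂_2: C_2 → C_1 maps a triangle to the signed sum of its edges. For instance
  ∂abc = bc − ac + ab,
  ∂cdf = df − cf + cd.
The 15×10 boundary matrix has rank 10 and Smith normal form diag(1,1,1,1,1,1,1,1,1,2).

Now H_k = ker ∂_k / im ∂_{k+1}, so:

  H_0: rank C_0 − rank ∂_1 = 6 − 5 = 1, and the invariant factors of ∂_1 are all 1, so H_0 ≅ Z.
  H_1: rank ker ∂_1 − rank ∂_2 = (15 − 5) − 10 = 0, and ∂_2 has invariant factor 2 > 1, so H_1 ≅ Z/2.
  H_2: rank ker ∂_2 − rank ∂_3 = (10 − 10) − 0 = 0, and there is no ∂_3, so H_2 ≅ 0.

H_0 ≅ Z,  H_1 ≅ Z/2,  H_2 = 0.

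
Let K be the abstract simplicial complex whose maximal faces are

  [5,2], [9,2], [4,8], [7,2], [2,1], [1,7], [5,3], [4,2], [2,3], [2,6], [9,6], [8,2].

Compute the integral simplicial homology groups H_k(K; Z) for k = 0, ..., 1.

Take the total order 1 < 2 < 3 < 4 < 5 < 6 < 7 < 8 < 9 on the vertex set. Then K (dimension 1) consists of the simplices:

  0-simplices (9): [1], [2], [3], [4], [5], [6], [7], [8], [9]
  1-simplices (12): [1,2], [1,7], [2,3], [2,4], [2,5], [2,6], [2,7], [2,8], [2,9], [3,5], [4,8], [6,9]

Hence C_0 ≅ Z^9, C_1 ≅ Z^12.

∂_1: C_1 → C_0 maps an edge to its endpoints' difference, ∂[p,q] = q − p. For instance
  ∂[6,9] = [9] − [6].
As a 9×12 matrix over Z this has rank 8, with invariant factors (1,1,1,1,1,1,1,1).

From H_k ≅ ker(∂_k) / im(∂_{k+1}) we obtain:

  H_0: rank C_0 − rank ∂_1 = 9 − 8 = 1, and the invariant factors of ∂_1 are all 1, so H_0 = Z.
  H_1: rank ker ∂_1 − rank ∂_2 = (12 − 8) − 0 = 4, and there is no ∂_2, so H_1 = Z^4.

H_0 = Z,  H_1 = Z^4.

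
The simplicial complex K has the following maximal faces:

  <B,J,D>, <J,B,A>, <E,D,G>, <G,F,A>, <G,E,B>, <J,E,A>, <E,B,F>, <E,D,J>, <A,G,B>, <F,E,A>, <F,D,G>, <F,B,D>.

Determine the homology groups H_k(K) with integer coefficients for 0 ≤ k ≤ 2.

We work with the vertex ordering A < B < D < E < F < G < J. The simplices of K, each written with vertices in increasing order, are:

  0-simplices (7): A, B, D, E, F, G, J
  1-simplices (18): AB, AE, AF, AG, AJ, BD, BE, BF, BG, BJ, DE, DF, DG, DJ, EF, EG, EJ, FG
  2-simplices (12): ABG, ABJ, AEF, AEJ, AFG, BDF, BDJ, BEF, BEG, DEG, DEJ, DFG

Hence C_0 ≅ Z^7, C_1 ≅ Z^18, C_2 ≅ Z^12.

The boundary map ∂_1: C_1 → C_0 maps an edge to its endpoints' difference, ∂[p,q] = q − p.
The 7×18 boundary matrix has rank 6 and Smith normal form diag(1,1,1,1,1,1).

The boundary map ∂_2: C_2 → C_1 acts by ∂[p,q,r] = [q,r] − [p,r] + [p,q]. For instance
  ∂BDF = DF − BF + BD,
  ∂AEF = EF − AF + AE.
The 18×12 boundary matrix has rank 12 and Smith normal form diag(1,1,1,1,1,1,1,1,1,1,1,2).

Now H_k = ker ∂_k / im ∂_{k+1}, so:

  H_0: rank C_0 − rank ∂_1 = 7 − 6 = 1, and the invariant factors of ∂_1 are all 1, so H_0 ≅ Z.
  H_1: rank ker ∂_1 − rank ∂_2 = (18 − 6) − 12 = 0, and ∂_2 has invariant factor 2 > 1, so H_1 ≅ Z/2.
  H_2: rank ker ∂_2 − rank ∂_3 = (12 − 12) − 0 = 0, and there is no ∂_3, so H_2 ≅ 0.

H_0 = Z,  H_1 = Z/2,  H_2 = 0.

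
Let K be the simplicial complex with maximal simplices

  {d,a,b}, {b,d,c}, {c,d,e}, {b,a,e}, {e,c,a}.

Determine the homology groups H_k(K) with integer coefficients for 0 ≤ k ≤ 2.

Fix the vertex order a < b < c < d < e and write every simplex with vertices in increasing order. Then dim K = 2 and the simplices of K are:

  0-simplices (5): a, b, c, d, e
  1-simplices (10): ab, ac, ad, ae, bc, bd, be, cd, ce, de
  2-simplices (5): abd, abe, ace, bcd, cde

so the chain groups are C_0 ≅ Z^5, C_1 ≅ Z^10, C_2 ≅ Z^5.

The boundary map ∂_1: C_1 → C_0 maps an edge to its endpoints' difference, ∂[p,q] = q − p.
This gives a 5×10 integer matrix of rank 4; reducing to Smith normal form yields diagonal entries (1,1,1,1).

Boundary ∂_2: C_2 → C_1 maps a triangle to the signed sum of its edges. For instance
  ∂abd = bd − ad + ab,
  ∂cde = de − ce + cd.
This gives a 10×5 integer matrix of rank 5; reducing to Smith normal form yields diagonal entries (1,1,1,1,1).

Now H_k = ker ∂_k / im ∂_{k+1}, so:

  H_0: rank C_0 − rank ∂_1 = 5 − 4 = 1, and the invariant factors of ∂_1 are all 1, so H_0 ≅ Z.
  H_1: rank ker ∂_1 − rank ∂_2 = (10 − 4) − 5 = 1, and the invariant factors of ∂_2 are all 1, so H_1 ≅ Z.
  H_2: rank ker ∂_2 − rank ∂_3 = (5 − 5) − 0 = 0, and there is no ∂_3, so H_2 ≅ 0.

As a check, the Euler characteristic is 5 − 10 + 5 = 0, which agrees with 1 − 1 + 0 = 0.

H_0 = Z,  H_1 = Z,  H_2 = 0.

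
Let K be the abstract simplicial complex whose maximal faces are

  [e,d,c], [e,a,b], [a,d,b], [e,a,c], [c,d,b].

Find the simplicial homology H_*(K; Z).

H_0 = Z,  H_1 = Z,  H_2 = 0.

Fix the vertex order a < b < c < d < e and write every simplex with vertices in increasing order. Then dim K = 2 and the simplices of K are:

  0-simplices (5): a, b, c, d, e
  1-simplices (10): ab, ac, ad, ae, bc, bd, be, cd, ce, de
  2-simplices (5): abd, abe, ace, bcd, cde

so the chain groups are C_0 ≅ Z^5, C_1 ≅ Z^10, C_2 ≅ Z^5.

The boundary map ∂_1: C_1 → C_0 maps an edge to its endpoints' difference, ∂[p,q] = q − p.
The 5×10 boundary matrix has rank 4 and Smith normal form diag(1,1,1,1).

∂_2: C_2 → C_1 acts by ∂[p,q,r] = [q,r] − [p,r] + [p,q]. For instance
  ∂abe = be − ae + ab,
  ∂bcd = cd − bd + bc.
This gives a 10×5 integer matrix of rank 5; reducing to Smith normal form yields diagonal entries (1,1,1,1,1).

Computing H_k = (kernel of ∂_k) / (image of ∂_{k+1}):

  H_0: rank C_0 − rank ∂_1 = 5 − 4 = 1, and the invariant factors of ∂_1 are all 1, so H_0 ≅ Z.
  H_1: rank ker ∂_1 − rank ∂_2 = (10 − 4) − 5 = 1, and the invariant factors of ∂_2 are all 1, so H_1 ≅ Z.
  H_2: rank ker ∂_2 − rank ∂_3 = (5 − 5) − 0 = 0, and there is no ∂_3, so H_2 ≅ 0.

(K is a triangulation of the Möbius band.)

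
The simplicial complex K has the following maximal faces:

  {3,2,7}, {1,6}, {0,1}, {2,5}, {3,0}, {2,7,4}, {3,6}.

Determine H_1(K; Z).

Fix the vertex order 0 < 1 < 2 < 3 < 4 < 5 < 6 < 7 and write every simplex with vertices in increasing order. Then dim K = 2 and the simplices of K are:

  0-simplices (8): [0], [1], [2], [3], [4], [5], [6], [7]
  1-simplices (10): [0,1], [0,3], [1,6], [2,3], [2,4], [2,5], [2,7], [3,6], [3,7], [4,7]
  2-simplices (2): [2,3,7], [2,4,7]

giving chain groups C_0 ≅ Z^8, C_1 ≅ Z^10, C_2 ≅ Z^2.

Boundary ∂_1: C_1 → C_0 sends each edge [p,q] (with p < q) to q − p. For instance
  ∂[0,3] = [3] − [0].
The 8×10 boundary matrix has rank 7 and Smith normal form diag(1,1,1,1,1,1,1).

∂_2: C_2 → C_1 sends each 2-simplex [p,q,r] to [q,r] − [p,r] + [p,q]. For instance
  ∂[2,3,7] = [3,7] − [2,7] + [2,3],
  ∂[2,4,7] = [4,7] − [2,7] + [2,4].
As a 10×2 matrix over Z this has rank 2, with invariant factors (1,1).

Reading off H_k = ker ∂_k / im ∂_{k+1}:

  H_1: rank ker ∂_1 − rank ∂_2 = (10 − 7) − 2 = 1, and the invariant factors of ∂_2 are all 1, so H_1 = Z.

H_1 = Z.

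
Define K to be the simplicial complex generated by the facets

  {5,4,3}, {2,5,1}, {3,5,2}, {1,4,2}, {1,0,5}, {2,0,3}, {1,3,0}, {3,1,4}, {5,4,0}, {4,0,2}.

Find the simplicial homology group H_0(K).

H_0 = Z.

Order the vertices as 0 < 1 < 2 < 3 < 4 < 5. Listing each simplex with vertices in this order, K has dimension 2 with simplices:

  0-simplices (6): [0], [1], [2], [3], [4], [5]
  1-simplices (15): [0,1], [0,2], [0,3], [0,4], [0,5], [1,2], [1,3], [1,4], [1,5], [2,3], [2,4], [2,5], [3,4], [3,5], [4,5]
  2-simplices (10): [0,1,3], [0,1,5], [0,2,3], [0,2,4], [0,4,5], [1,2,4], [1,2,5], [1,3,4], [2,3,5], [3,4,5]

giving chain groups C_0 ≅ Z^6, C_1 ≅ Z^15, C_2 ≅ Z^10.

∂_1: C_1 → C_0 sends each edge [p,q] (with p < q) to q − p. For instance
  ∂[1,5] = [5] − [1].
This gives a 6×15 integer matrix of rank 5; reducing to Smith normal form yields diagonal entries (1,1,1,1,1).

The boundary map ∂_2: C_2 → C_1 acts by ∂[p,q,r] = [q,r] − [p,r] + [p,q]. For instance
  ∂[0,1,3] = [1,3] − [0,3] + [0,1],
  ∂[3,4,5] = [4,5] − [3,5] + [3,4].
As a 15×10 matrix over Z this has rank 10, with invariant factors (1,1,1,1,1,1,1,1,1,2).

From H_k ≅ ker(∂_k) / im(∂_{k+1}) we obtain:

  H_0: rank C_0 − rank ∂_1 = 6 − 5 = 1, and the invariant factors of ∂_1 are all 1, so H_0 ≅ Z.

(K is a triangulation of the real projective plane RP^2.)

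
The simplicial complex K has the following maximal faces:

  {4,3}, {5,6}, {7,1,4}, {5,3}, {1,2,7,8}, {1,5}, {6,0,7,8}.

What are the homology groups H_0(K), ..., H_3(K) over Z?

Take the total order 0 < 1 < 2 < 3 < 4 < 5 < 6 < 7 < 8 on the vertex set. Then K (dimension 3) consists of the simplices:

  0-simplices (9): [0], [1], [2], [3], [4], [5], [6], [7], [8]
  1-simplices (17): [0,6], [0,7], [0,8], [1,2], [1,4], [1,5], [1,7], [1,8], [2,7], [2,8], [3,4], [3,5], [4,7], [5,6], [6,7], [6,8], [7,8]
  2-simplices (9): [0,6,7], [0,6,8], [0,7,8], [1,2,7], [1,2,8], [1,4,7], [1,7,8], [2,7,8], [6,7,8]
  3-simplices (2): [0,6,7,8], [1,2,7,8]

Hence C_0 ≅ Z^9, C_1 ≅ Z^17, C_2 ≅ Z^9, C_3 ≅ Z^2.

∂_1: C_1 → C_0 is given by ∂[p,q] = [q] − [p].
This gives a 9×17 integer matrix of rank 8; reducing to Smith normal form yields diagonal entries (1,1,1,1,1,1,1,1).

The boundary map ∂_2: C_2 → C_1 maps a triangle to the signed sum of its edges. For instance
  ∂[1,2,8] = [2,8] − [1,8] + [1,2],
  ∂[1,4,7] = [4,7] − [1,7] + [1,4].
The 17×9 boundary matrix has rank 7 and Smith normal form diag(1,1,1,1,1,1,1).

∂_3: C_3 → C_2 sends each 3-simplex σ to the alternating sum Σ_i (−1)^i (σ with its i-th vertex removed). For instance
  ∂[0,6,7,8] = [6,7,8] − [0,7,8] + [0,6,8] − [0,6,7],
  ∂[1,2,7,8] = [2,7,8] − [1,7,8] + [1,2,8] − [1,2,7].
This gives a 9×2 integer matrix of rank 2; reducing to Smith normal form yields diagonal entries (1,1).

From H_k ≅ ker(∂_k) / im(∂_{k+1}) we obtain:

  H_0: rank C_0 − rank ∂_1 = 9 − 8 = 1, and the invariant factors of ∂_1 are all 1, so H_0 ≅ Z.
  H_1: rank ker ∂_1 − rank ∂_2 = (17 − 8) − 7 = 2, and the invariant factors of ∂_2 are all 1, so H_1 ≅ Z^2.
  H_2: rank ker ∂_2 − rank ∂_3 = (9 − 7) − 2 = 0, and the invariant factors of ∂_3 are all 1, so H_2 ≅ 0.
  H_3: rank ker ∂_3 − rank ∂_4 = (2 − 2) − 0 = 0, and there is no ∂_4, so H_3 ≅ 0.

H_0 ≅ Z,  H_1 ≅ Z^2,  H_2 = 0,  H_3 = 0.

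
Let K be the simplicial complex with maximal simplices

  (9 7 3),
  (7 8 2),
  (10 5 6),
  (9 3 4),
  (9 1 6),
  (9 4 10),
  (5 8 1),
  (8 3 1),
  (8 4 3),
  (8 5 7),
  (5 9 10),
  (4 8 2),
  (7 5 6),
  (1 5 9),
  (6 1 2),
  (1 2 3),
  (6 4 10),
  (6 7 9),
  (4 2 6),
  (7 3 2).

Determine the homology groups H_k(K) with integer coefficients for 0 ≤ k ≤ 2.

H_0 ≅ Z,  H_1 ≅ Z ⊕ Z/2,  H_2 = 0.

Take the total order 1 < 2 < 3 < 4 < 5 < 6 < 7 < 8 < 9 < 10 on the vertex set. Then K (dimension 2) consists of the simplices:

  0-simplices (10): [1], [2], [3], [4], [5], [6], [7], [8], [9], [10]
  1-simplices (30): (30 of them)
  2-simplices (20): (20 of them)

giving chain groups C_0 ≅ Z^10, C_1 ≅ Z^30, C_2 ≅ Z^20.

∂_1: C_1 → C_0 is given by ∂[p,q] = [q] − [p]. For instance
  ∂[2,6] = [6] − [2].
The resulting 10×30 matrix has rank 9, and its Smith normal form has invariant factors (1,1,1,1,1,1,1,1,1).

∂_2: C_2 → C_1 acts by ∂[p,q,r] = [q,r] − [p,r] + [p,q]. For instance
  ∂[3,4,9] = [4,9] − [3,9] + [3,4],
  ∂[5,6,10] = [6,10] − [5,10] + [5,6].
The resulting 30×20 matrix has rank 20, and its Smith normal form has invariant factors (1,1,1,1,1,1,1,1,1,1,1,1,1,1,1,1,1,1,1,2).

Computing H_k = (kernel of ∂_k) / (image of ∂_{k+1}):

  H_0: rank C_0 − rank ∂_1 = 10 − 9 = 1, and the invariant factors of ∂_1 are all 1, so H_0 ≅ Z.
  H_1: rank ker ∂_1 − rank ∂_2 = (30 − 9) − 20 = 1, and ∂_2 has invariant factor 2 > 1, so H_1 ≅ Z ⊕ Z/2.
  H_2: rank ker ∂_2 − rank ∂_3 = (20 − 20) − 0 = 0, and there is no ∂_3, so H_2 ≅ 0.

As a check, the Euler characteristic is 10 − 30 + 20 = 0, which agrees with 1 − 1 + 0 = 0.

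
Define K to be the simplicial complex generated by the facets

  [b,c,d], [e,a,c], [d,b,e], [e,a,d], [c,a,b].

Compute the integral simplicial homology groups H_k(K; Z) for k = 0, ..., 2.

H_0 ≅ Z,  H_1 ≅ Z,  H_2 = 0.

We work with the vertex ordering a < b < c < d < e. The simplices of K, each written with vertices in increasing order, are:

  0-simplices (5): a, b, c, d, e
  1-simplices (10): ab, ac, ad, ae, bc, bd, be, cd, ce, de
  2-simplices (5): abc, ace, ade, bcd, bde

Hence C_0 ≅ Z^5, C_1 ≅ Z^10, C_2 ≅ Z^5.

∂_1: C_1 → C_0 is given by ∂[p,q] = [q] − [p]. For instance
  ∂bd = d − b.
As a 5×10 matrix over Z this has rank 4, with invariant factors (1,1,1,1).

The boundary map ∂_2: C_2 → C_1 sends each 2-simplex [p,q,r] to [q,r] − [p,r] + [p,q]. For instance
  ∂abc = bc − ac + ab,
  ∂ade = de − ae + ad.
This gives a 10×5 integer matrix of rank 5; reducing to Smith normal form yields diagonal entries (1,1,1,1,1).

From H_k ≅ ker(∂_k) / im(∂_{k+1}) we obtain:

  H_0: rank C_0 − rank ∂_1 = 5 − 4 = 1, and the invariant factors of ∂_1 are all 1, so H_0 ≅ Z.
  H_1: rank ker ∂_1 − rank ∂_2 = (10 − 4) − 5 = 1, and the invariant factors of ∂_2 are all 1, so H_1 ≅ Z.
  H_2: rank ker ∂_2 − rank ∂_3 = (5 − 5) − 0 = 0, and there is no ∂_3, so H_2 ≅ 0.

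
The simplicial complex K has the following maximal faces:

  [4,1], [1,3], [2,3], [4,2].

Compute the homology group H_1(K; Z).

H_1 = Z.

Order the vertices as 1 < 2 < 3 < 4. Listing each simplex with vertices in this order, K has dimension 1 with simplices:

  0-simplices (4): [1], [2], [3], [4]
  1-simplices (4): [1,3], [1,4], [2,3], [2,4]

Hence C_0 ≅ Z^4, C_1 ≅ Z^4.

Boundary ∂_1: C_1 → C_0 maps an edge to its endpoints' difference, ∂[p,q] = q − p. For instance
  ∂[1,4] = [4] − [1].
This gives a 4×4 integer matrix of rank 3; reducing to Smith normal form yields diagonal entries (1,1,1).

Reading off H_k = ker ∂_k / im ∂_{k+1}:

  H_1: rank ker ∂_1 − rank ∂_2 = (4 − 3) − 0 = 1, and there is no ∂_2, so H_1 ≅ Z.

(K is a triangulation of the circle S^1.)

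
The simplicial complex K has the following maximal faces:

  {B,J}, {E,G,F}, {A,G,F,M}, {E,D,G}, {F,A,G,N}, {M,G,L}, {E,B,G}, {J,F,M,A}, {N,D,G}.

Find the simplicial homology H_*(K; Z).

Fix the vertex order A < B < D < E < F < G < J < L < M < N and write every simplex with vertices in increasing order. Then dim K = 3 and the simplices of K are:

  0-simplices (10): A, B, D, E, F, G, J, L, M, N
  1-simplices (22): AF, AG, AJ, AM, AN, BE, BG, BJ, DE, DG, DN, EF, EG, FG, FJ, FM, FN, GL, GM, GN, JM, LM
  2-simplices (15): AFG, AFJ, AFM, AFN, AGM, AGN, AJM, BEG, DEG, DGN, EFG, FGM, FGN, FJM, GLM
  3-simplices (3): AFGM, AFGN, AFJM

giving chain groups C_0 ≅ Z^10, C_1 ≅ Z^22, C_2 ≅ Z^15, C_3 ≅ Z^3.

Boundary ∂_1: C_1 → C_0 is given by ∂[p,q] = [q] − [p].
As a 10×22 matrix over Z this has rank 9, with invariant factors (1,1,1,1,1,1,1,1,1).

The boundary map ∂_2: C_2 → C_1 maps a triangle to the signed sum of its edges. For instance
  ∂AGM = GM − AM + AG,
  ∂AFG = FG − AG + AF.
As a 22×15 matrix over Z this has rank 12, with invariant factors (1,1,1,1,1,1,1,1,1,1,1,1).

The boundary map ∂_3: C_3 → C_2 sends each 3-simplex σ to the alternating sum Σ_i (−1)^i (σ with its i-th vertex removed). For instance
  ∂AFGM = FGM − AGM + AFM − AFG,
  ∂AFGN = FGN − AGN + AFN − AFG.
As a 15×3 matrix over Z this has rank 3, with invariant factors (1,1,1).

Now H_k = ker ∂_k / im ∂_{k+1}, so:

  H_0: rank C_0 − rank ∂_1 = 10 − 9 = 1, and the invariant factors of ∂_1 are all 1, so H_0 = Z.
  H_1: rank ker ∂_1 − rank ∂_2 = (22 − 9) − 12 = 1, and the invariant factors of ∂_2 are all 1, so H_1 = Z.
  H_2: rank ker ∂_2 − rank ∂_3 = (15 − 12) − 3 = 0, and the invariant factors of ∂_3 are all 1, so H_2 = 0.
  H_3: rank ker ∂_3 − rank ∂_4 = (3 − 3) − 0 = 0, and there is no ∂_4, so H_3 = 0.

H_0 = Z,  H_1 = Z,  H_2 = 0,  H_3 = 0.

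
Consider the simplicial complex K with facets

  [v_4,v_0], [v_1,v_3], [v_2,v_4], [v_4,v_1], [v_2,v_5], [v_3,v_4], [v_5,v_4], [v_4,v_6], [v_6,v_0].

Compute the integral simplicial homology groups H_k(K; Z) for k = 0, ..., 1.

H_0 = Z,  H_1 = Z^3.

Take the total order v_0 < v_1 < v_2 < v_3 < v_4 < v_5 < v_6 on the vertex set. Then K (dimension 1) consists of the simplices:

  0-simplices (7): [v_0], [v_1], [v_2], [v_3], [v_4], [v_5], [v_6]
  1-simplices (9): [v_0,v_4], [v_0,v_6], [v_1,v_3], [v_1,v_4], [v_2,v_4], [v_2,v_5], [v_3,v_4], [v_4,v_5], [v_4,v_6]

so the chain groups are C_0 ≅ Z^7, C_1 ≅ Z^9.

Boundary ∂_1: C_1 → C_0 maps an edge to its endpoints' difference, ∂[p,q] = q − p.
The resulting 7×9 matrix has rank 6, and its Smith normal form has invariant factors (1,1,1,1,1,1).

Computing H_k = (kernel of ∂_k) / (image of ∂_{k+1}):

  H_0: rank C_0 − rank ∂_1 = 7 − 6 = 1, and the invariant factors of ∂_1 are all 1, so H_0 = Z.
  H_1: rank ker ∂_1 − rank ∂_2 = (9 − 6) − 0 = 3, and there is no ∂_2, so H_1 = Z^3.

As a check, the Euler characteristic is 7 − 9 = -2, which agrees with 1 − 3 = -2.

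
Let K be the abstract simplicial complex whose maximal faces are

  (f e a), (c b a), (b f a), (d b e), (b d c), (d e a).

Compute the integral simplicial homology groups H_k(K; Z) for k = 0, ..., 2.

H_0 = Z,  H_1 = Z,  H_2 = 0.

Order the vertices as a < b < c < d < e < f. Listing each simplex with vertices in this order, K has dimension 2 with simplices:

  0-simplices (6): a, b, c, d, e, f
  1-simplices (12): ab, ac, ad, ae, af, bc, bd, be, bf, cd, de, ef
  2-simplices (6): abc, abf, ade, aef, bcd, bde

giving chain groups C_0 ≅ Z^6, C_1 ≅ Z^12, C_2 ≅ Z^6.

Boundary ∂_1: C_1 → C_0 is given by ∂[p,q] = [q] − [p]. For instance
  ∂ef = f − e.
As a 6×12 matrix over Z this has rank 5, with invariant factors (1,1,1,1,1).

∂_2: C_2 → C_1 acts by ∂[p,q,r] = [q,r] − [p,r] + [p,q]. For instance
  ∂bcd = cd − bd + bc,
  ∂ade = de − ae + ad.
The 12×6 boundary matrix has rank 6 and Smith normal form diag(1,1,1,1,1,1).

Computing H_k = (kernel of ∂_k) / (image of ∂_{k+1}):

  H_0: rank C_0 − rank ∂_1 = 6 − 5 = 1, and the invariant factors of ∂_1 are all 1, so H_0 = Z.
  H_1: rank ker ∂_1 − rank ∂_2 = (12 − 5) − 6 = 1, and the invariant factors of ∂_2 are all 1, so H_1 = Z.
  H_2: rank ker ∂_2 − rank ∂_3 = (6 − 6) − 0 = 0, and there is no ∂_3, so H_2 = 0.

As a check, the Euler characteristic is 6 − 12 + 6 = 0, which agrees with 1 − 1 + 0 = 0.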